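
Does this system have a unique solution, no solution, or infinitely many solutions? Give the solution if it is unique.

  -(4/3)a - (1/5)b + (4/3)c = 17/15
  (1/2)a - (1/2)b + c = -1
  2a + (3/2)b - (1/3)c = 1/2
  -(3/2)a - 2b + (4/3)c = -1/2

Row-reduce:
R1 ← R1 / (-4/3).
R2 ← R2 − 1/2·R1.
R3 ← R3 − 2·R1.
R4 ← R4 + 3/2·R1.
R2 ← R2 / (-23/40).
R1 ← R1 − 3/20·R2.
R3 ← R3 − 6/5·R2.
R4 ← R4 + 71/40·R2.
R3 ← R3 / (331/69).
R1 ← R1 + 14/23·R3.
R2 ← R2 + 60/23·R3.
R4 ← R4 + 331/69·R3.
Row 4 reduces to 0 = 1, a contradiction. The system is inconsistent.

no solution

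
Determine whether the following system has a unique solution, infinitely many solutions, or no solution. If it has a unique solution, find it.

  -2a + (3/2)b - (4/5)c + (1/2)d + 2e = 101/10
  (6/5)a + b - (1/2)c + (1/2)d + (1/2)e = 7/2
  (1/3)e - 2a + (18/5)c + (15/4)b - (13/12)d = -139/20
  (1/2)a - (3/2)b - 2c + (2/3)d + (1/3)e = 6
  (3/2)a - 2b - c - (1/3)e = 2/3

infinitely many solutions

Row-reduce:
R1 ← R1 / (-2).
R2 ← R2 − 6/5·R1.
R3 ← R3 + 2·R1.
R4 ← R4 − 1/2·R1.
R5 ← R5 − 3/2·R1.
R2 ← R2 / (19/10).
R1 ← R1 + 3/4·R2.
R3 ← R3 − 9/4·R2.
R4 ← R4 + 9/8·R2.
R5 ← R5 + 7/8·R2.
R3 ← R3 / (2113/380).
R1 ← R1 − 1/76·R3.
R2 ← R2 + 49/95·R3.
R4 ← R4 + 2113/760·R3.
R5 ← R5 + 1559/760·R3.
Swap R4 and R5.
R4 ← R4 / (-2411/12678).
R1 ← R1 − 455/6339·R4.
R2 ← R2 − 1181/6339·R4.
R3 ← R3 + 2885/6339·R4.
Rank is 4 with 5 unknowns, leaving e free.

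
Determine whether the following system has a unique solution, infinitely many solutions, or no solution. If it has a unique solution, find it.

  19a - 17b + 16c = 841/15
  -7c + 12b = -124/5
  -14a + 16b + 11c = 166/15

a = 1/3, b = -2/3, c = 12/5

Row-reduce the augmented matrix:
R1 ← R1 / (19).
R3 ← R3 + 14·R1.
R2 ← R2 / (12).
R1 ← R1 + 17/19·R2.
R3 ← R3 − 66/19·R2.
R3 ← R3 / (943/38).
R1 ← R1 − 73/228·R3.
R2 ← R2 + 7/12·R3.
Reading off the reduced rows gives a = 1/3, b = -2/3, c = 12/5.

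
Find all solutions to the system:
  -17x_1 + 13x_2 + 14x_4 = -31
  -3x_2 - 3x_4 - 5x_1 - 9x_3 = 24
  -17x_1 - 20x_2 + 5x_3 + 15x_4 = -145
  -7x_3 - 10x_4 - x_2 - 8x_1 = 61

x_1 = 0, x_2 = 3, x_3 = -2, x_4 = -5

Row-reduce the augmented matrix:
R1 ← R1 / (-17).
R2 ← R2 + 5·R1.
R3 ← R3 + 17·R1.
R4 ← R4 + 8·R1.
R2 ← R2 / (-116/17).
R1 ← R1 + 13/17·R2.
R3 ← R3 + 33·R2.
R4 ← R4 + 121/17·R2.
R3 ← R3 / (5629/116).
R1 ← R1 − 117/116·R3.
R2 ← R2 − 153/116·R3.
R4 ← R4 − 277/116·R3.
R4 ← R4 / (-61395/5629).
R1 ← R1 + 330/433·R4.
R2 ← R2 − 452/5629·R4.
R3 ← R3 − 4109/5629·R4.
Reading off the reduced rows gives x_1 = 0, x_2 = 3, x_3 = -2, x_4 = -5.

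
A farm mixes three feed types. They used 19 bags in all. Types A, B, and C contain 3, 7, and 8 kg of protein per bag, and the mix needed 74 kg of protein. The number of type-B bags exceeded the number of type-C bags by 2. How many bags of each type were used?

type-A bags: 15, type-B bags: 3, type-C bags: 1

Let a = type-A bags, b = type-B bags, c = type-C bags.
  a + b + c = 19
  3a + 7b + 8c = 74
  -c + b = 2
Row-reduce the augmented matrix:
R2 ← R2 − 3·R1.
R2 ← R2 / (4).
R1 ← R1 − 1·R2.
R3 ← R3 − 1·R2.
R3 ← R3 / (-9/4).
R1 ← R1 + 1/4·R3.
R2 ← R2 − 5/4·R3.
Reading off the reduced rows gives a = 15, b = 3, c = 1.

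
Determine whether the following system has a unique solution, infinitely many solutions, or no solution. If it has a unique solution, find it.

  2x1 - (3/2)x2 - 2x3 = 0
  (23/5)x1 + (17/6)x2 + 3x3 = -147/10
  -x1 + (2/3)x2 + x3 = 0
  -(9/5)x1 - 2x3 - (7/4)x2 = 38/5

Row-reduce:
R1 ← R1 / (2).
R2 ← R2 − 23/5·R1.
R3 ← R3 + 1·R1.
R4 ← R4 + 9/5·R1.
R2 ← R2 / (377/60).
R1 ← R1 + 3/4·R2.
R3 ← R3 + 1/12·R2.
R4 ← R4 + 31/10·R2.
R3 ← R3 / (38/377).
R1 ← R1 + 35/377·R3.
R2 ← R2 − 456/377·R3.
R4 ← R4 + 19/377·R3.
Row 4 reduces to 0 = 1/4, a contradiction. The system is inconsistent.

no solution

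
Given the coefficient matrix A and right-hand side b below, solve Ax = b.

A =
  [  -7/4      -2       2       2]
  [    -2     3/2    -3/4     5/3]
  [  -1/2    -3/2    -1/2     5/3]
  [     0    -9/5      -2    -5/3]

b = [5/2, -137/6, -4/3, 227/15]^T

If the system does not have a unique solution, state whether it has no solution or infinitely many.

x_1 = 2, x_2 = -6, x_3 = 2, x_4 = -5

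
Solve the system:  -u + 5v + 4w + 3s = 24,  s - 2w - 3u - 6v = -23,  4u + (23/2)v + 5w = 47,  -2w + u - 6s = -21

no solution

Row-reduce:
R1 ← R1 / (-1).
R2 ← R2 + 3·R1.
R3 ← R3 − 4·R1.
R4 ← R4 − 1·R1.
R2 ← R2 / (-21).
R1 ← R1 + 5·R2.
R3 ← R3 − 63/2·R2.
R4 ← R4 − 5·R2.
Swap R3 and R4.
R3 ← R3 / (-4/3).
R1 ← R1 + 2/3·R3.
R2 ← R2 − 2/3·R3.
Row 4 reduces to 0 = 1/2, a contradiction. The system is inconsistent.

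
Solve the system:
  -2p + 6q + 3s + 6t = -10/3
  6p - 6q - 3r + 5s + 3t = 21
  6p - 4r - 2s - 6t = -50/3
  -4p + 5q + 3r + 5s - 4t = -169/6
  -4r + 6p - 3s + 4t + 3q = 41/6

p = 5/3, q = -5/2, r = 8/3, s = -1, t = 3

Row-reduce the augmented matrix:
R1 ← R1 / (-2).
R2 ← R2 − 6·R1.
R3 ← R3 − 6·R1.
R4 ← R4 + 4·R1.
R5 ← R5 − 6·R1.
R2 ← R2 / (12).
R1 ← R1 + 3·R2.
R3 ← R3 − 18·R2.
R4 ← R4 + 7·R2.
R5 ← R5 − 21·R2.
R3 ← R3 / (1/2).
R1 ← R1 + 3/4·R3.
R2 ← R2 + 1/4·R3.
R4 ← R4 − 5/4·R3.
R5 ← R5 − 5/4·R3.
R4 ← R4 / (253/6).
R1 ← R1 + 19·R4.
R2 ← R2 + 35/6·R4.
R3 ← R3 + 28·R4.
R5 ← R5 − 33/2·R4.
R5 ← R5 / (377/23).
R1 ← R1 + 1701/253·R5.
R2 ← R2 + 449/253·R5.
R3 ← R3 + 2307/253·R5.
R4 ← R4 − 270/253·R5.
Reading off the reduced rows gives p = 5/3, q = -5/2, r = 8/3, s = -1, t = 3.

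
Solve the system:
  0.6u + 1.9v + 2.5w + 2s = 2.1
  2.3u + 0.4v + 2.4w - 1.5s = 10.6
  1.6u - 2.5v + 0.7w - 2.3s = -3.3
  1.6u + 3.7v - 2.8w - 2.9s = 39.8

u = 2, v = 6, w = -1, s = -4

Row-reduce the augmented matrix:
R1 ← R1 / (3/5).
R2 ← R2 − 23/10·R1.
R3 ← R3 − 8/5·R1.
R4 ← R4 − 8/5·R1.
R2 ← R2 / (-413/60).
R1 ← R1 − 19/6·R2.
R3 ← R3 + 227/30·R2.
R4 ← R4 + 41/30·R2.
R3 ← R3 / (797/413).
R1 ← R1 − 356/413·R3.
R2 ← R2 − 431/413·R3.
R4 ← R4 + 33207/4130·R3.
R4 ← R4 / (300219/79700).
R1 ← R1 + 7871/3985·R4.
R2 ← R2 − 83/7970·R4.
R3 ← R3 − 10091/7970·R4.
Reading off the reduced rows gives u = 2, v = 6, w = -1, s = -4.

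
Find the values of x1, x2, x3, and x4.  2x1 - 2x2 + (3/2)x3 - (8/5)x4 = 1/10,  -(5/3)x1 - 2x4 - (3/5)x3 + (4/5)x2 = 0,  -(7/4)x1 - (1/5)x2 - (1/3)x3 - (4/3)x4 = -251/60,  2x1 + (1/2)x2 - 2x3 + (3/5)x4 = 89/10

Row-reduce the augmented matrix:
R1 ← R1 / (2).
R2 ← R2 + 5/3·R1.
R3 ← R3 + 7/4·R1.
R4 ← R4 − 2·R1.
R2 ← R2 / (-13/15).
R1 ← R1 + 1·R2.
R3 ← R3 + 39/20·R2.
R4 ← R4 − 5/2·R2.
R3 ← R3 / (-29/60).
R2 ← R2 + 3/4·R3.
R4 ← R4 + 13/8·R3.
R4 ← R4 / (-176747/7540).
R1 ← R1 − 198/65·R4.
R2 ← R2 + 2677/754·R4.
R3 ← R3 + 286/29·R4.
Reading off the reduced rows gives x1 = 3, x2 = 3, x3 = -1, x4 = -1.

x1 = 3, x2 = 3, x3 = -1, x4 = -1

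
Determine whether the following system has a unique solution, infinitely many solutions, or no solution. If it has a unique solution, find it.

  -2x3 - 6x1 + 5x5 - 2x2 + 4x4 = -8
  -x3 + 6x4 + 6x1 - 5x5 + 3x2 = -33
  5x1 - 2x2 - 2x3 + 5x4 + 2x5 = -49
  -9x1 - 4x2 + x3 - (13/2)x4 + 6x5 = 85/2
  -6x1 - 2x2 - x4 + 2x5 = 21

no solution

Row-reduce:
R1 ← R1 / (-6).
R2 ← R2 − 6·R1.
R3 ← R3 − 5·R1.
R4 ← R4 + 9·R1.
R5 ← R5 + 6·R1.
R1 ← R1 − 1/3·R2.
R3 ← R3 + 11/3·R2.
R4 ← R4 + 1·R2.
R3 ← R3 / (-44/3).
R1 ← R1 − 4/3·R3.
R2 ← R2 + 3·R3.
R4 ← R4 − 1·R3.
R5 ← R5 − 2·R3.
R4 ← R4 / (25/44).
R1 ← R1 − 1/11·R4.
R2 ← R2 − 35/44·R4.
R3 ← R3 + 135/44·R4.
R5 ← R5 − 25/22·R4.
Row 5 reduces to 0 = 2, a contradiction. The system is inconsistent.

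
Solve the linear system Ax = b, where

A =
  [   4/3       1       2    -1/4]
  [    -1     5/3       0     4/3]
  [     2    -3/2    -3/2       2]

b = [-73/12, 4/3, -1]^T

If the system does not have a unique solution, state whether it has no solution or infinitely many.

Row-reduce:
R1 ← R1 / (4/3).
R2 ← R2 + 1·R1.
R3 ← R3 − 2·R1.
R2 ← R2 / (29/12).
R1 ← R1 − 3/4·R2.
R3 ← R3 + 3·R2.
R3 ← R3 / (-153/58).
R1 ← R1 − 30/29·R3.
R2 ← R2 − 18/29·R3.
Rank is 3 with 4 unknowns, leaving x_4 free.

infinitely many solutions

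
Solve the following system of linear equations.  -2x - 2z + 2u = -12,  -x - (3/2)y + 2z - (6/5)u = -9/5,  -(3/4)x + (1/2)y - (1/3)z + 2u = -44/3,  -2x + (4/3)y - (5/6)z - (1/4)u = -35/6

x = 4, y = -2, z = -4, u = -6

Row-reduce the augmented matrix:
R1 ← R1 / (-2).
R2 ← R2 + 1·R1.
R3 ← R3 + 3/4·R1.
R4 ← R4 + 2·R1.
R2 ← R2 / (-3/2).
R3 ← R3 − 1/2·R2.
R4 ← R4 − 4/3·R2.
R3 ← R3 / (17/12).
R1 ← R1 − 1·R3.
R2 ← R2 + 2·R3.
R4 ← R4 − 23/6·R3.
R4 ← R4 / (-17147/3060).
R1 ← R1 + 116/85·R4.
R2 ← R2 − 112/51·R4.
R3 ← R3 − 31/85·R4.
Reading off the reduced rows gives x = 4, y = -2, z = -4, u = -6.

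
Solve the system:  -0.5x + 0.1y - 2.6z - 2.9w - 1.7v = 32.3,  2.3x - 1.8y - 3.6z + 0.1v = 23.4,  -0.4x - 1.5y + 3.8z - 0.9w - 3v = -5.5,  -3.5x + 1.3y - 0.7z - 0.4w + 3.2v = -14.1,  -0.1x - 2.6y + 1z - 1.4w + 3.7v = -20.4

Row-reduce the augmented matrix:
R1 ← R1 / (-1/2).
R2 ← R2 − 23/10·R1.
R3 ← R3 + 2/5·R1.
R4 ← R4 + 7/2·R1.
R5 ← R5 + 1/10·R1.
R2 ← R2 / (-67/50).
R1 ← R1 + 1/5·R2.
R3 ← R3 + 79/50·R2.
R4 ← R4 − 3/5·R2.
R5 ← R5 + 131/50·R2.
R3 ← R3 / (8116/335).
R1 ← R1 − 504/67·R3.
R2 ← R2 − 778/67·R3.
R4 ← R4 − 7057/670·R3.
R5 ← R5 − 10701/335·R3.
R4 ← R4 / (525193/81160).
R1 ← R1 − 5004/2029·R4.
R2 ← R2 − 7043/4058·R4.
R3 ← R3 − 5745/8116·R4.
R5 ← R5 − 107589/40580·R4.
R5 ← R5 / (15371423/2625965).
R1 ← R1 + 507253/525193·R5.
R2 ← R2 + 35864/525193·R5.
R3 ← R3 + 320735/525193·R5.
R4 ← R4 − 681648/525193·R5.
Reading off the reduced rows gives x = 1, y = 0, z = -6, w = -3, v = -5.

x = 1, y = 0, z = -6, w = -3, v = -5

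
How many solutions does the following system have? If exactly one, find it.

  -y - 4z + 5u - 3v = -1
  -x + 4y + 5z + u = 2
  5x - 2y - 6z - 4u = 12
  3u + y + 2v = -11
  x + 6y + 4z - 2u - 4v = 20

Row-reduce the augmented matrix:
Swap R1 and R2.
R1 ← R1 / (-1).
R3 ← R3 − 5·R1.
R5 ← R5 − 1·R1.
R2 ← R2 / (-1).
R1 ← R1 + 4·R2.
R3 ← R3 − 18·R2.
R4 ← R4 − 1·R2.
R5 ← R5 − 10·R2.
R3 ← R3 / (-53).
R1 ← R1 − 11·R3.
R2 ← R2 − 4·R3.
R4 ← R4 + 4·R3.
R5 ← R5 + 31·R3.
R4 ← R4 / (60/53).
R1 ← R1 + 112/53·R4.
R2 ← R2 − 99/53·R4.
R3 ← R3 + 91/53·R4.
R5 ← R5 + 224/53·R4.
R5 ← R5 / (136/15).
R1 ← R1 − 98/15·R5.
R2 ← R2 + 123/20·R5.
R3 ← R3 − 341/60·R5.
R4 ← R4 − 163/60·R5.
Reading off the reduced rows gives x = 6, y = -3, z = 4, u = 0, v = -4.

x = 6, y = -3, z = 4, u = 0, v = -4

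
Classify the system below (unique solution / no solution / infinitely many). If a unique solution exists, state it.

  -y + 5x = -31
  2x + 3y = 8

Row-reduce the augmented matrix:
R1 ← R1 / (5).
R2 ← R2 − 2·R1.
R2 ← R2 / (17/5).
R1 ← R1 + 1/5·R2.
Reading off the reduced rows gives x = -5, y = 6.

x = -5, y = 6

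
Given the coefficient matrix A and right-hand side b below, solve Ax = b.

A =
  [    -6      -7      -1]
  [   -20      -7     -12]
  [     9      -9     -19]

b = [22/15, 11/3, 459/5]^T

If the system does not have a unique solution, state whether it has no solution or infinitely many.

Row-reduce the augmented matrix:
R1 ← R1 / (-6).
R2 ← R2 + 20·R1.
R3 ← R3 − 9·R1.
R2 ← R2 / (49/3).
R1 ← R1 − 7/6·R2.
R3 ← R3 + 39/2·R2.
R3 ← R3 / (-3023/98).
R1 ← R1 − 11/14·R3.
R2 ← R2 + 26/49·R3.
Reading off the reduced rows gives x_1 = 11/5, x_2 = -5/3, x_3 = -3.

x_1 = 11/5, x_2 = -5/3, x_3 = -3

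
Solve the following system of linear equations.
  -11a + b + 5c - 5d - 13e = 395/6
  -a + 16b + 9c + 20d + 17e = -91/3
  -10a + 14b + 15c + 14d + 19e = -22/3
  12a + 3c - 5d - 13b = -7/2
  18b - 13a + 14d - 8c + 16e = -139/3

Row-reduce the augmented matrix:
R1 ← R1 / (-11).
R2 ← R2 + 1·R1.
R3 ← R3 + 10·R1.
R4 ← R4 − 12·R1.
R5 ← R5 + 13·R1.
R2 ← R2 / (175/11).
R1 ← R1 + 1/11·R2.
R3 ← R3 − 144/11·R2.
R4 ← R4 + 131/11·R2.
R5 ← R5 − 185/11·R2.
R3 ← R3 / (599/175).
R1 ← R1 + 71/175·R3.
R2 ← R2 − 94/175·R3.
R4 ← R4 − 2599/175·R3.
R5 ← R5 + 803/35·R3.
R4 ← R4 / (-1546/599).
R1 ← R1 − 464/599·R4.
R2 ← R2 − 609/599·R4.
R3 ← R3 − 300/599·R4.
R5 ← R5 − 5856/599·R4.
R5 ← R5 / (-111580/773).
R1 ← R1 + 13648/773·R5.
R2 ← R2 + 44329/1546·R5.
R3 ← R3 + 6825/773·R5.
R4 ← R4 − 41555/1546·R5.
Reading off the reduced rows gives a = -8/3, b = -5/2, c = 2, d = 2, e = -3.

a = -8/3, b = -5/2, c = 2, d = 2, e = -3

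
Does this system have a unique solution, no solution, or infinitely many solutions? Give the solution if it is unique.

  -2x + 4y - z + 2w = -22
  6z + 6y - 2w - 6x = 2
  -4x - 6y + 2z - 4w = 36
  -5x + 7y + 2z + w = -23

Row-reduce:
R1 ← R1 / (-2).
R2 ← R2 + 6·R1.
R3 ← R3 + 4·R1.
R4 ← R4 + 5·R1.
R2 ← R2 / (-6).
R1 ← R1 + 2·R2.
R3 ← R3 + 14·R2.
R4 ← R4 + 3·R2.
R3 ← R3 / (-17).
R1 ← R1 + 5/2·R3.
R2 ← R2 + 3/2·R3.
Row 4 reduces to 0 = -2, a contradiction. The system is inconsistent.

no solution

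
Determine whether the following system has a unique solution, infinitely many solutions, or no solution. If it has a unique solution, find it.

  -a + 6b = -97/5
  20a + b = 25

a = 7/5, b = -3

From equation 1: a = 97/5 + 6·b.
Substitute into equation 2 and solve: b = -3.
Then a = 7/5.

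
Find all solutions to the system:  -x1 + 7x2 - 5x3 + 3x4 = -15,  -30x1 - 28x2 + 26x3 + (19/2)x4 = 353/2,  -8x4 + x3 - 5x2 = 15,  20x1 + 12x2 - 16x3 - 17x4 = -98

no solution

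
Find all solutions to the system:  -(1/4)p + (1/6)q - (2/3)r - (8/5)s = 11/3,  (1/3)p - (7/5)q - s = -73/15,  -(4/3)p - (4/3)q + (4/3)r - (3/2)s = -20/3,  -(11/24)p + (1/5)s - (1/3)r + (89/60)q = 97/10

no solution

Row-reduce:
R1 ← R1 / (-1/4).
R2 ← R2 − 1/3·R1.
R3 ← R3 + 4/3·R1.
R4 ← R4 + 11/24·R1.
R2 ← R2 / (-53/45).
R1 ← R1 + 2/3·R2.
R3 ← R3 + 20/9·R2.
R4 ← R4 − 53/45·R2.
R3 ← R3 / (348/53).
R1 ← R1 − 168/53·R3.
R2 ← R2 − 40/53·R3.
Row 4 reduces to 0 = 3, a contradiction. The system is inconsistent.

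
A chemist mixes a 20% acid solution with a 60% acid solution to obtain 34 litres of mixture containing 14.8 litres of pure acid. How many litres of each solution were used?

Let a = litres of solution A, b = litres of solution B.
  b + a = 34
  (1/5)a + (3/5)b = 74/5
From equation 1: a = 34 − b.
Substitute into equation 2 and solve: b = 20.
Then a = 14.

litres of solution A: 14, litres of solution B: 20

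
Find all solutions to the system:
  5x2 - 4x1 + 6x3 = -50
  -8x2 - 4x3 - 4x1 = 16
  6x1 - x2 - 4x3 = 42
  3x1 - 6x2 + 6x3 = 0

x1 = 4, x2 = -2, x3 = -4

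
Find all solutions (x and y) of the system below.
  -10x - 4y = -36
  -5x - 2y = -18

infinitely many solutions

Row-reduce:
R1 ← R1 / (-10).
R2 ← R2 + 5·R1.
Rank is 1 with 2 unknowns, leaving y free.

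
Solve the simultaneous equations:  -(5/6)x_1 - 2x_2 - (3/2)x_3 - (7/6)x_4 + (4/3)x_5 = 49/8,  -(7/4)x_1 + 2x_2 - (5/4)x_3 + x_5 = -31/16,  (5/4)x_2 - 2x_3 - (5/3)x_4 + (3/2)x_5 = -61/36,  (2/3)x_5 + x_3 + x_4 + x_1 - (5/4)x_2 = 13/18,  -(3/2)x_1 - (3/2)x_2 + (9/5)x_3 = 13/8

Row-reduce the augmented matrix:
R1 ← R1 / (-5/6).
R2 ← R2 + 7/4·R1.
R4 ← R4 − 1·R1.
R5 ← R5 + 3/2·R1.
R2 ← R2 / (31/5).
R1 ← R1 − 12/5·R2.
R3 ← R3 − 5/4·R2.
R4 ← R4 + 73/20·R2.
R5 ← R5 − 21/10·R2.
R3 ← R3 / (-591/248).
R1 ← R1 − 33/31·R3.
R2 ← R2 − 19/62·R3.
R4 ← R4 − 79/248·R3.
R5 ← R5 − 2391/620·R3.
R4 ← R4 / (1336/1773).
R1 ← R1 + 607/1182·R4.
R2 ← R2 − 208/1773·R4.
R3 ← R3 − 3215/3546·R4.
R5 ← R5 + 5263/2364·R4.
R5 ← R5 / (295319/53440).
R1 ← R1 − 4923/5344·R5.
R2 ← R2 + 139/501·R5.
R3 ← R3 + 40619/16032·R5.
R4 ← R4 − 5163/2672·R5.
Reading off the reduced rows gives x_1 = -3/4, x_2 = -7/3, x_3 = -5/3, x_4 = 2/3, x_5 = -2/3.

x_1 = -3/4, x_2 = -7/3, x_3 = -5/3, x_4 = 2/3, x_5 = -2/3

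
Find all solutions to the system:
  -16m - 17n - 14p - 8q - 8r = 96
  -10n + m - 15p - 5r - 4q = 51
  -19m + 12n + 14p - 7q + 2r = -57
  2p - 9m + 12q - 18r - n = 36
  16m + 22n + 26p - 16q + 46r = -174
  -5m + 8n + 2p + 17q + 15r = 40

m = -2, n = -4, p = -2, q = 3, r = 1

Row-reduce the augmented matrix:
R1 ← R1 / (-16).
R2 ← R2 − 1·R1.
R3 ← R3 + 19·R1.
R4 ← R4 + 9·R1.
R5 ← R5 − 16·R1.
R6 ← R6 + 5·R1.
R2 ← R2 / (-177/16).
R1 ← R1 − 17/16·R2.
R3 ← R3 − 515/16·R2.
R4 ← R4 − 137/16·R2.
R5 ← R5 − 5·R2.
R6 ← R6 − 213/16·R2.
R3 ← R3 / (-2755/177).
R1 ← R1 + 115/177·R3.
R2 ← R2 − 254/177·R3.
R4 ← R4 + 427/177·R3.
R5 ← R5 − 854/177·R3.
R6 ← R6 + 751/59·R3.
R4 ← R4 / (8077/551).
R1 ← R1 − 281/551·R4.
R2 ← R2 + 314/551·R4.
R3 ← R3 − 375/551·R4.
R5 ← R5 + 16154/551·R4.
R6 ← R6 − 12534/551·R4.
Swap R5 and R6.
R5 ← R5 / (1657253/40385).
R1 ← R1 − 30418/40385·R5.
R2 ← R2 + 4694/8077·R5.
R3 ← R3 − 43669/40385·R5.
R4 ← R4 + 46998/40385·R5.
R6 reduces to 0 = 0, so the extra equation is consistent.
Reading off the reduced rows gives m = -2, n = -4, p = -2, q = 3, r = 1.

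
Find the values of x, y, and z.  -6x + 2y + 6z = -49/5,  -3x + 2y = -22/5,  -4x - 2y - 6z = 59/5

Row-reduce the augmented matrix:
R1 ← R1 / (-6).
R2 ← R2 + 3·R1.
R3 ← R3 + 4·R1.
R1 ← R1 + 1/3·R2.
R3 ← R3 + 10/3·R2.
R3 ← R3 / (-20).
R1 ← R1 + 2·R3.
R2 ← R2 + 3·R3.
Reading off the reduced rows gives x = -1/5, y = -5/2, z = -1.

x = -1/5, y = -5/2, z = -1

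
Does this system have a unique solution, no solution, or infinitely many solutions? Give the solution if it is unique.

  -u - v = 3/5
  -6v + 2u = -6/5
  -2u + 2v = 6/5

u = -3/5, v = 0

Row-reduce the augmented matrix:
R1 ← R1 / (-1).
R2 ← R2 − 2·R1.
R3 ← R3 + 2·R1.
R2 ← R2 / (-8).
R1 ← R1 − 1·R2.
R3 ← R3 − 4·R2.
R3 reduces to 0 = 0, so the extra equation is consistent.
Reading off the reduced rows gives u = -3/5, v = 0.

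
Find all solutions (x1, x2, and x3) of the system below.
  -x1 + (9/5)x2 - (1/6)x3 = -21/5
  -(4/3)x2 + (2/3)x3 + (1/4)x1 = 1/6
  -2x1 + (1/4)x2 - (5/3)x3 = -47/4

x1 = 6, x2 = 1, x3 = 0

Row-reduce the augmented matrix:
R1 ← R1 / (-1).
R2 ← R2 − 1/4·R1.
R3 ← R3 + 2·R1.
R2 ← R2 / (-53/60).
R1 ← R1 + 9/5·R2.
R3 ← R3 + 67/20·R2.
R3 ← R3 / (-4711/1272).
R1 ← R1 + 176/159·R3.
R2 ← R2 + 75/106·R3.
Reading off the reduced rows gives x1 = 6, x2 = 1, x3 = 0.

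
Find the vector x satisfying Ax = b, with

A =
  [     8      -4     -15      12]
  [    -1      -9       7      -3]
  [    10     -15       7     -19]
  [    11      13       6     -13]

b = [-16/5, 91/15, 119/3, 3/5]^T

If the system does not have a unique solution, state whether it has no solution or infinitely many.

Row-reduce the augmented matrix:
R1 ← R1 / (8).
R2 ← R2 + 1·R1.
R3 ← R3 − 10·R1.
R4 ← R4 − 11·R1.
R2 ← R2 / (-19/2).
R1 ← R1 + 1/2·R2.
R3 ← R3 + 10·R2.
R4 ← R4 − 37/2·R2.
R3 ← R3 / (1547/76).
R1 ← R1 + 163/76·R3.
R2 ← R2 + 41/76·R3.
R4 ← R4 − 1391/38·R3.
R4 ← R4 / (440/17).
R1 ← R1 + 406/221·R4.
R2 ← R2 + 155/221·R4.
R3 ← R3 + 352/221·R4.
Reading off the reduced rows gives x_1 = -2/5, x_2 = -1, x_3 = -4/3, x_4 = -2.

x_1 = -2/5, x_2 = -1, x_3 = -4/3, x_4 = -2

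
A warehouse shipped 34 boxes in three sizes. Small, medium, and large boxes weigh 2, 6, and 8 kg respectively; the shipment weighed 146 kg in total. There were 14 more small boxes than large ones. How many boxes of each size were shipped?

Let s = small boxes, m = medium boxes, l = large boxes.
  l + s + m = 34
  6m + 2s + 8l = 146
  s - l = 14
Row-reduce the augmented matrix:
R2 ← R2 − 2·R1.
R3 ← R3 − 1·R1.
R2 ← R2 / (4).
R1 ← R1 − 1·R2.
R3 ← R3 + 1·R2.
R3 ← R3 / (-1/2).
R1 ← R1 + 1/2·R3.
R2 ← R2 − 3/2·R3.
Reading off the reduced rows gives s = 15, m = 18, l = 1.

small boxes: 15, medium boxes: 18, large boxes: 1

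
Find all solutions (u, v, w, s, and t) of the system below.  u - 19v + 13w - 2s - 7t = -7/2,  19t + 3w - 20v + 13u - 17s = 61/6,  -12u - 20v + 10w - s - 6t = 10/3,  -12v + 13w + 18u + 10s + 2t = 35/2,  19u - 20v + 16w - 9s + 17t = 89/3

Row-reduce the augmented matrix:
R2 ← R2 − 13·R1.
R3 ← R3 + 12·R1.
R4 ← R4 − 18·R1.
R5 ← R5 − 19·R1.
R2 ← R2 / (227).
R1 ← R1 + 19·R2.
R3 ← R3 + 248·R2.
R4 ← R4 − 330·R2.
R5 ← R5 − 341·R2.
R3 ← R3 / (-3486/227).
R1 ← R1 + 203/227·R3.
R2 ← R2 + 166/227·R3.
R4 ← R4 − 4613/227·R3.
R5 ← R5 − 4169/227·R3.
R4 ← R4 / (6397/498).
R1 ← R1 + 181/498·R4.
R2 ← R2 − 16/21·R4.
R3 ← R3 − 3443/3486·R4.
R5 ← R5 + 9269/3486·R4.
R5 ← R5 / (1007812/44779).
R1 ← R1 − 4329/6397·R5.
R2 ← R2 + 63948/44779·R5.
R3 ← R3 + 115604/44779·R5.
R4 ← R4 − 3994/6397·R5.
Reading off the reduced rows gives u = -2/3, v = 1/3, w = 3/2, s = 1, t = 2.

u = -2/3, v = 1/3, w = 3/2, s = 1, t = 2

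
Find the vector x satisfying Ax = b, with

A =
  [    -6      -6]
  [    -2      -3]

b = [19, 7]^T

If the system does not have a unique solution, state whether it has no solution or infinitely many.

Row-reduce the augmented matrix:
R1 ← R1 / (-6).
R2 ← R2 + 2·R1.
R2 ← R2 / (-1).
R1 ← R1 − 1·R2.
Reading off the reduced rows gives x_1 = -5/2, x_2 = -2/3.

x_1 = -5/2, x_2 = -2/3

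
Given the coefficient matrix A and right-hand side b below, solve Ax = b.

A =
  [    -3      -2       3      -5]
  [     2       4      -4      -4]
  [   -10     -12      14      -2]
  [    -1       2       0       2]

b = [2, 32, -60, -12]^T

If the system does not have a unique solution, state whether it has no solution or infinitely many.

Row-reduce:
R1 ← R1 / (-3).
R2 ← R2 − 2·R1.
R3 ← R3 + 10·R1.
R4 ← R4 + 1·R1.
R2 ← R2 / (8/3).
R1 ← R1 − 2/3·R2.
R3 ← R3 + 16/3·R2.
R4 ← R4 − 8/3·R2.
Swap R3 and R4.
R1 ← R1 + 1/2·R3.
R2 ← R2 + 3/4·R3.
Rank is 3 with 4 unknowns, leaving x_4 free.

infinitely many solutions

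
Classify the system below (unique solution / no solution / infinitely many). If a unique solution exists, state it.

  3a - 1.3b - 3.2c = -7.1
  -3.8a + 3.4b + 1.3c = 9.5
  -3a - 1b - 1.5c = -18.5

Row-reduce the augmented matrix:
R1 ← R1 / (3).
R2 ← R2 + 19/5·R1.
R3 ← R3 + 3·R1.
R2 ← R2 / (263/150).
R1 ← R1 + 13/30·R2.
R3 ← R3 + 23/10·R2.
R3 ← R3 / (-2186/263).
R1 ← R1 + 919/526·R3.
R2 ← R2 + 413/263·R3.
Reading off the reduced rows gives a = 3, b = 5, c = 3.

a = 3, b = 5, c = 3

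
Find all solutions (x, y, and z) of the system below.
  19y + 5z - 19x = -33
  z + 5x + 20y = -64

Row-reduce:
R1 ← R1 / (-19).
R2 ← R2 − 5·R1.
R2 ← R2 / (25).
R1 ← R1 + 1·R2.
Rank is 2 with 3 unknowns, leaving z free.

infinitely many solutions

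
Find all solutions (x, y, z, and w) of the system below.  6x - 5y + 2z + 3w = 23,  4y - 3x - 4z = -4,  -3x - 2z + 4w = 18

Row-reduce:
R1 ← R1 / (6).
R2 ← R2 + 3·R1.
R3 ← R3 + 3·R1.
R2 ← R2 / (3/2).
R1 ← R1 + 5/6·R2.
R3 ← R3 + 5/2·R2.
R3 ← R3 / (-6).
R1 ← R1 + 4/3·R3.
R2 ← R2 + 2·R3.
Rank is 3 with 4 unknowns, leaving w free.

infinitely many solutions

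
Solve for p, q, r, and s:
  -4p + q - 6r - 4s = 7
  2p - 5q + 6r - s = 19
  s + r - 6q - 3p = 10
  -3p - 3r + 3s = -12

p = -5, q = 1, r = 5, s = -4

Row-reduce the augmented matrix:
R1 ← R1 / (-4).
R2 ← R2 − 2·R1.
R3 ← R3 + 3·R1.
R4 ← R4 + 3·R1.
R2 ← R2 / (-9/2).
R1 ← R1 + 1/4·R2.
R3 ← R3 + 27/4·R2.
R4 ← R4 + 3/4·R2.
R1 ← R1 − 4/3·R3.
R2 ← R2 + 2/3·R3.
R4 ← R4 − 1·R3.
R4 ← R4 / (-2).
R1 ← R1 + 61/6·R4.
R2 ← R2 − 19/3·R4.
R3 ← R3 − 17/2·R4.
Reading off the reduced rows gives p = -5, q = 1, r = 5, s = -4.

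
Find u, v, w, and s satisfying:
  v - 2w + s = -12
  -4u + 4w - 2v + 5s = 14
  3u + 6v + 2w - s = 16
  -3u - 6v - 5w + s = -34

Row-reduce the augmented matrix:
Swap R1 and R2.
R1 ← R1 / (-4).
R3 ← R3 − 3·R1.
R4 ← R4 + 3·R1.
R1 ← R1 − 1/2·R2.
R3 ← R3 − 9/2·R2.
R4 ← R4 + 9/2·R2.
R3 ← R3 / (14).
R2 ← R2 + 2·R3.
R4 ← R4 + 17·R3.
R4 ← R4 / (-3/8).
R1 ← R1 + 7/4·R4.
R2 ← R2 − 3/4·R4.
R3 ← R3 + 1/8·R4.
Reading off the reduced rows gives u = 6, v = -2, w = 6, s = 2.

u = 6, v = -2, w = 6, s = 2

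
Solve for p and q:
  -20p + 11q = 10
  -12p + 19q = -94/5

Row-reduce the augmented matrix:
R1 ← R1 / (-20).
R2 ← R2 + 12·R1.
R2 ← R2 / (62/5).
R1 ← R1 + 11/20·R2.
Reading off the reduced rows gives p = -8/5, q = -2.

p = -8/5, q = -2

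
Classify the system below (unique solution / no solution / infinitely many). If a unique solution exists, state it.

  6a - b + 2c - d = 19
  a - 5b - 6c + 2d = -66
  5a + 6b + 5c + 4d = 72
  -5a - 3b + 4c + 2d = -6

Row-reduce the augmented matrix:
R1 ← R1 / (6).
R2 ← R2 − 1·R1.
R3 ← R3 − 5·R1.
R4 ← R4 + 5·R1.
R2 ← R2 / (-29/6).
R1 ← R1 + 1/6·R2.
R3 ← R3 − 41/6·R2.
R4 ← R4 + 23/6·R2.
R3 ← R3 / (-163/29).
R1 ← R1 − 16/29·R3.
R2 ← R2 − 38/29·R3.
R4 ← R4 − 310/29·R3.
R4 ← R4 / (2358/163).
R1 ← R1 − 87/163·R4.
R2 ← R2 − 227/163·R4.
R3 ← R3 + 229/163·R4.
Reading off the reduced rows gives a = 2, b = 6, c = 6, d = -1.

a = 2, b = 6, c = 6, d = -1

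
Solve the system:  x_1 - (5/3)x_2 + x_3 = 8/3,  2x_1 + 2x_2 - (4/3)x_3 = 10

infinitely many solutions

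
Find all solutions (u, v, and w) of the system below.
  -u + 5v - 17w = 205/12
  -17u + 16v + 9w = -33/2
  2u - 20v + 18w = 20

u = -5/2, v = -11/4, w = -5/3

Row-reduce the augmented matrix:
R1 ← R1 / (-1).
R2 ← R2 + 17·R1.
R3 ← R3 − 2·R1.
R2 ← R2 / (-69).
R1 ← R1 + 5·R2.
R3 ← R3 + 10·R2.
R3 ← R3 / (-4084/69).
R1 ← R1 + 317/69·R3.
R2 ← R2 + 298/69·R3.
Reading off the reduced rows gives u = -5/2, v = -11/4, w = -5/3.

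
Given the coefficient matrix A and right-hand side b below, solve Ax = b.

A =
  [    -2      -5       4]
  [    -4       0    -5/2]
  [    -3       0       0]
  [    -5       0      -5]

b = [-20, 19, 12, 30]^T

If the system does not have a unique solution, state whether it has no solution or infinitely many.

Row-reduce:
R1 ← R1 / (-2).
R2 ← R2 + 4·R1.
R3 ← R3 + 3·R1.
R4 ← R4 + 5·R1.
R2 ← R2 / (10).
R1 ← R1 − 5/2·R2.
R3 ← R3 − 15/2·R2.
R4 ← R4 − 25/2·R2.
R3 ← R3 / (15/8).
R1 ← R1 − 5/8·R3.
R2 ← R2 + 21/20·R3.
R4 ← R4 + 15/8·R3.
Row 4 reduces to 0 = 4, a contradiction. The system is inconsistent.

no solution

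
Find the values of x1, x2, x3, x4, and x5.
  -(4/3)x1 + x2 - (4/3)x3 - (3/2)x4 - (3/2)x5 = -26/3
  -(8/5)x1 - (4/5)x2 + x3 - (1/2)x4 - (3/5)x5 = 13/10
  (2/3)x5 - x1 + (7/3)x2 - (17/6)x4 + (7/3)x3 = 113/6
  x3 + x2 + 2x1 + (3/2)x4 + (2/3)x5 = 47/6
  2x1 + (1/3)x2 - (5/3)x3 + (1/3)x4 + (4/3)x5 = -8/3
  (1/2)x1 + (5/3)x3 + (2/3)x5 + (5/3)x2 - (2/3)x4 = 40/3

Row-reduce the augmented matrix:
R1 ← R1 / (-4/3).
R2 ← R2 + 8/5·R1.
R3 ← R3 + 1·R1.
R4 ← R4 − 2·R1.
R5 ← R5 − 2·R1.
R6 ← R6 − 1/2·R1.
R2 ← R2 / (-2).
R1 ← R1 + 3/4·R2.
R3 ← R3 − 19/12·R2.
R4 ← R4 − 5/2·R2.
R5 ← R5 − 11/6·R2.
R6 ← R6 − 49/24·R2.
R3 ← R3 / (647/120).
R1 ← R1 − 1/40·R3.
R2 ← R2 + 13/10·R3.
R4 ← R4 − 9/4·R3.
R5 ← R5 + 77/60·R3.
R6 ← R6 − 917/240·R3.
R4 ← R4 / (1499/1294).
R1 ← R1 − 829/1294·R4.
R2 ← R2 + 1053/1294·R4.
R3 ← R3 + 163/1294·R4.
R5 ← R5 + 1721/1941·R4.
R6 ← R6 − 1499/2588·R4.
R5 ← R5 / (-2795/26982).
R1 ← R1 − 6031/4497·R5.
R2 ← R2 + 1201/1499·R5.
R3 ← R3 − 3373/8994·R5.
R4 ← R4 + 4765/4497·R5.
R6 reduces to 0 = 0, so the extra equation is consistent.
Reading off the reduced rows gives x1 = -2, x2 = 3, x3 = 4, x4 = 1, x5 = 5.

x1 = -2, x2 = 3, x3 = 4, x4 = 1, x5 = 5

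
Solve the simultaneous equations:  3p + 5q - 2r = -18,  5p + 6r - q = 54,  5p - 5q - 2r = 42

p = 5, q = -5, r = 4

Row-reduce the augmented matrix:
R1 ← R1 / (3).
R2 ← R2 − 5·R1.
R3 ← R3 − 5·R1.
R2 ← R2 / (-28/3).
R1 ← R1 − 5/3·R2.
R3 ← R3 + 40/3·R2.
R3 ← R3 / (-12).
R1 ← R1 − 1·R3.
R2 ← R2 + 1·R3.
Reading off the reduced rows gives p = 5, q = -5, r = 4.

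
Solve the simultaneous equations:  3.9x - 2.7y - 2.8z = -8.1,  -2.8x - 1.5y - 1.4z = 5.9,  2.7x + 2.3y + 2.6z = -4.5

x = -2, y = -3, z = 3

Row-reduce the augmented matrix:
R1 ← R1 / (39/10).
R2 ← R2 + 14/5·R1.
R3 ← R3 − 27/10·R1.
R2 ← R2 / (-447/130).
R1 ← R1 + 9/13·R2.
R3 ← R3 − 271/65·R2.
R3 ← R3 / (541/1341).
R1 ← R1 + 14/447·R3.
R2 ← R2 − 1330/1341·R3.
Reading off the reduced rows gives x = -2, y = -3, z = 3.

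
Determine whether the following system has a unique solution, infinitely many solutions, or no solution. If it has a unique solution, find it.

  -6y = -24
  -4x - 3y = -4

x = -2, y = 4

Row-reduce the augmented matrix:
Swap R1 and R2.
R1 ← R1 / (-4).
R2 ← R2 / (-6).
R1 ← R1 − 3/4·R2.
Reading off the reduced rows gives x = -2, y = 4.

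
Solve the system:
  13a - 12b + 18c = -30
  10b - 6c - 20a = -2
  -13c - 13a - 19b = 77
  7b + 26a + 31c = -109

no solution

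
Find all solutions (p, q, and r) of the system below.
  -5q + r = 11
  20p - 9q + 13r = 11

infinitely many solutions

Row-reduce:
Swap R1 and R2.
R1 ← R1 / (20).
R2 ← R2 / (-5).
R1 ← R1 + 9/20·R2.
Rank is 2 with 3 unknowns, leaving r free.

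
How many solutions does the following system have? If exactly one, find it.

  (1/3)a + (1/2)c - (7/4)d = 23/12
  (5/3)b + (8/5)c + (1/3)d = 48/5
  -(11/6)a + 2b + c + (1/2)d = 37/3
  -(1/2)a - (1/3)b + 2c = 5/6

Row-reduce the augmented matrix:
R1 ← R1 / (1/3).
R3 ← R3 + 11/6·R1.
R4 ← R4 + 1/2·R1.
R2 ← R2 / (5/3).
R3 ← R3 − 2·R2.
R4 ← R4 + 1/3·R2.
R3 ← R3 / (183/100).
R1 ← R1 − 3/2·R3.
R2 ← R2 − 24/25·R3.
R4 ← R4 − 307/100·R3.
R4 ← R4 / (2456/183).
R1 ← R1 − 156/61·R4.
R2 ← R2 − 317/61·R4.
R3 ← R3 + 635/122·R4.
Reading off the reduced rows gives a = -1, b = 5, c = 1, d = -1.

a = -1, b = 5, c = 1, d = -1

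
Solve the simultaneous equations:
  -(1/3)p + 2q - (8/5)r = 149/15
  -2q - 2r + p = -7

infinitely many solutions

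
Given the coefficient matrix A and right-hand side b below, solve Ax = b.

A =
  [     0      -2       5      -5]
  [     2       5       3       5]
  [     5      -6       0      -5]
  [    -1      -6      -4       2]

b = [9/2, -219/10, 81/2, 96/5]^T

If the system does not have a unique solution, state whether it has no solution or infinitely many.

Row-reduce the augmented matrix:
Swap R1 and R2.
R1 ← R1 / (2).
R3 ← R3 − 5·R1.
R4 ← R4 + 1·R1.
R2 ← R2 / (-2).
R1 ← R1 − 5/2·R2.
R3 ← R3 + 37/2·R2.
R4 ← R4 + 7/2·R2.
R3 ← R3 / (-215/4).
R1 ← R1 − 31/4·R3.
R2 ← R2 + 5/2·R3.
R4 ← R4 + 45/4·R3.
R4 ← R4 / (311/43).
R1 ← R1 − 17/43·R4.
R2 ← R2 − 50/43·R4.
R3 ← R3 + 23/43·R4.
Reading off the reduced rows gives x_1 = 3, x_2 = -3, x_3 = -9/5, x_4 = -3/2.

x_1 = 3, x_2 = -3, x_3 = -9/5, x_4 = -3/2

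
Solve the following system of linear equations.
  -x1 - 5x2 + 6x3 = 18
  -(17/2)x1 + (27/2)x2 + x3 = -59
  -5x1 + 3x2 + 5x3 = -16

Row-reduce:
R1 ← R1 / (-1).
R2 ← R2 + 17/2·R1.
R3 ← R3 + 5·R1.
R2 ← R2 / (56).
R1 ← R1 − 5·R2.
R3 ← R3 − 28·R2.
Rank is 2 with 3 unknowns, leaving x3 free.

infinitely many solutions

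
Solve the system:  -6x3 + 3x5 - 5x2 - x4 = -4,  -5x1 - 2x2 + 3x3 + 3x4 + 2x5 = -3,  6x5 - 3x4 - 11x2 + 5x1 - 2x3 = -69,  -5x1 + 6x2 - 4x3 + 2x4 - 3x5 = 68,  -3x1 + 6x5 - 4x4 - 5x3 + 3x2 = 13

Row-reduce:
Swap R1 and R2.
R1 ← R1 / (-5).
R3 ← R3 − 5·R1.
R4 ← R4 + 5·R1.
R5 ← R5 + 3·R1.
R2 ← R2 / (-5).
R1 ← R1 − 2/5·R2.
R3 ← R3 + 13·R2.
R4 ← R4 − 8·R2.
R5 ← R5 − 21/5·R2.
R3 ← R3 / (83/5).
R1 ← R1 + 27/25·R3.
R2 ← R2 − 6/5·R3.
R4 ← R4 + 83/5·R3.
R5 ← R5 + 296/25·R3.
Swap R4 and R5.
R4 ← R4 / (-1986/415).
R1 ← R1 + 212/415·R4.
R2 ← R2 − 1/83·R4.
R3 ← R3 − 13/83·R4.
Row 5 reduces to 0 = 3, a contradiction. The system is inconsistent.

no solution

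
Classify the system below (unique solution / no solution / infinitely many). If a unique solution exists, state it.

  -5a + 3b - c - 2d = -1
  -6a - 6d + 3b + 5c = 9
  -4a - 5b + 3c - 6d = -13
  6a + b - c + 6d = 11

a = 0, b = 2, c = 3, d = 2

Row-reduce the augmented matrix:
R1 ← R1 / (-5).
R2 ← R2 + 6·R1.
R3 ← R3 + 4·R1.
R4 ← R4 − 6·R1.
R2 ← R2 / (-3/5).
R1 ← R1 + 3/5·R2.
R3 ← R3 + 37/5·R2.
R4 ← R4 − 23/5·R2.
R3 ← R3 / (-218/3).
R1 ← R1 + 6·R3.
R2 ← R2 + 31/3·R3.
R4 ← R4 − 136/3·R3.
R4 ← R4 / (104/109).
R1 ← R1 − 76/109·R4.
R2 ← R2 − 34/109·R4.
R3 ← R3 + 60/109·R4.
Reading off the reduced rows gives a = 0, b = 2, c = 3, d = 2.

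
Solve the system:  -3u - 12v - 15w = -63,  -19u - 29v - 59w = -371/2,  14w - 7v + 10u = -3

no solution

Row-reduce:
R1 ← R1 / (-3).
R2 ← R2 + 19·R1.
R3 ← R3 − 10·R1.
R2 ← R2 / (47).
R1 ← R1 − 4·R2.
R3 ← R3 + 47·R2.
Row 3 reduces to 0 = 1/2, a contradiction. The system is inconsistent.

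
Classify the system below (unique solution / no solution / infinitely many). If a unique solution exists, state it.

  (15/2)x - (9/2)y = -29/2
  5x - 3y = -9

Row-reduce:
R1 ← R1 / (15/2).
R2 ← R2 − 5·R1.
Row 2 reduces to 0 = 2/3, a contradiction. The system is inconsistent.

no solution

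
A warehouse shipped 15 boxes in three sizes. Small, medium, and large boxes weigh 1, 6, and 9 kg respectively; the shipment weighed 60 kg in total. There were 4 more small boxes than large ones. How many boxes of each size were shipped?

small boxes: 9, medium boxes: 1, large boxes: 5

Let s = small boxes, m = medium boxes, l = large boxes.
  s + m + l = 15
  s + 6m + 9l = 60
  s - l = 4
Row-reduce the augmented matrix:
R2 ← R2 − 1·R1.
R3 ← R3 − 1·R1.
R2 ← R2 / (5).
R1 ← R1 − 1·R2.
R3 ← R3 + 1·R2.
R3 ← R3 / (-2/5).
R1 ← R1 + 3/5·R3.
R2 ← R2 − 8/5·R3.
Reading off the reduced rows gives s = 9, m = 1, l = 5.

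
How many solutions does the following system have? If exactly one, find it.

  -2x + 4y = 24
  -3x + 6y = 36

infinitely many solutions

Row-reduce:
R1 ← R1 / (-2).
R2 ← R2 + 3·R1.
Rank is 1 with 2 unknowns, leaving y free.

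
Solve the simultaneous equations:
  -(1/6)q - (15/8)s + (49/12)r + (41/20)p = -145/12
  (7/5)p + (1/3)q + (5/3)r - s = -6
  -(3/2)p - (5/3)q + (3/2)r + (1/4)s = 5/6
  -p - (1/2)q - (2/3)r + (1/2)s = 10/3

Row-reduce:
R1 ← R1 / (41/20).
R2 ← R2 − 7/5·R1.
R3 ← R3 + 3/2·R1.
R4 ← R4 + 1·R1.
R2 ← R2 / (55/123).
R1 ← R1 + 10/123·R2.
R3 ← R3 + 220/123·R2.
R4 ← R4 + 143/246·R2.
Swap R3 and R4.
R3 ← R3 / (-2/15).
R1 ← R1 − 59/33·R3.
R2 ← R2 + 138/55·R3.
Row 4 reduces to 0 = 1, a contradiction. The system is inconsistent.

no solution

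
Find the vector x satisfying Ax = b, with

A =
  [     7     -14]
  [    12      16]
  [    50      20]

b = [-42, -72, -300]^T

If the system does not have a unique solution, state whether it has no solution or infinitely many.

x_1 = -6, x_2 = 0

Row-reduce the augmented matrix:
R1 ← R1 / (7).
R2 ← R2 − 12·R1.
R3 ← R3 − 50·R1.
R2 ← R2 / (40).
R1 ← R1 + 2·R2.
R3 ← R3 − 120·R2.
R3 reduces to 0 = 0, so the extra equation is consistent.
Reading off the reduced rows gives x_1 = -6, x_2 = 0.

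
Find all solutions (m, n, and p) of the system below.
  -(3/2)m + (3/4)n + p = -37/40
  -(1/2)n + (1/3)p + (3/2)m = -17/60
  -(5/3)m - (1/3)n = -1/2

Row-reduce the augmented matrix:
R1 ← R1 / (-3/2).
R2 ← R2 − 3/2·R1.
R3 ← R3 + 5/3·R1.
R2 ← R2 / (1/4).
R1 ← R1 + 1/2·R2.
R3 ← R3 + 7/6·R2.
R3 ← R3 / (46/9).
R1 ← R1 − 2·R3.
R2 ← R2 − 16/3·R3.
Reading off the reduced rows gives m = 1/5, n = 1/2, p = -1.

m = 1/5, n = 1/2, p = -1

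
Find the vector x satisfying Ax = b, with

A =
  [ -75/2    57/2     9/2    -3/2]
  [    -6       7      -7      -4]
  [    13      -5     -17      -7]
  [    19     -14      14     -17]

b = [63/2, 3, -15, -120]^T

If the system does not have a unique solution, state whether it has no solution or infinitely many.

infinitely many solutions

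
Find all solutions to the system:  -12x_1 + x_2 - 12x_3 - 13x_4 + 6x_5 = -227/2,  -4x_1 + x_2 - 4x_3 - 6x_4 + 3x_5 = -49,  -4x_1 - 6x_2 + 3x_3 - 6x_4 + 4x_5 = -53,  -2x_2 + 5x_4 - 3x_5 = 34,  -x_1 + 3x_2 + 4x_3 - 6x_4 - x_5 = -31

Row-reduce:
R1 ← R1 / (-12).
R2 ← R2 + 4·R1.
R3 ← R3 + 4·R1.
R5 ← R5 + 1·R1.
R2 ← R2 / (2/3).
R1 ← R1 + 1/12·R2.
R3 ← R3 + 19/3·R2.
R4 ← R4 + 2·R2.
R5 ← R5 − 35/12·R2.
R3 ← R3 / (7).
R1 ← R1 − 1·R3.
R5 ← R5 − 5·R3.
Swap R4 and R5.
R4 ← R4 / (119/8).
R1 ← R1 − 27/8·R4.
R2 ← R2 + 5/2·R4.
R3 ← R3 + 5/2·R4.
Row 5 reduces to 0 = 1/2, a contradiction. The system is inconsistent.

no solution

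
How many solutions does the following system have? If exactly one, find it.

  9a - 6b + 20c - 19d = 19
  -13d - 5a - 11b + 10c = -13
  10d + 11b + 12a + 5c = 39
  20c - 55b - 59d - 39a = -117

infinitely many solutions

Row-reduce:
R1 ← R1 / (9).
R2 ← R2 + 5·R1.
R3 ← R3 − 12·R1.
R4 ← R4 + 39·R1.
R2 ← R2 / (-43/3).
R1 ← R1 + 2/3·R2.
R3 ← R3 − 19·R2.
R4 ← R4 + 81·R2.
R3 ← R3 / (815/129).
R1 ← R1 − 160/129·R3.
R2 ← R2 + 190/129·R3.
R4 ← R4 + 1630/129·R3.
Rank is 3 with 4 unknowns, leaving d free.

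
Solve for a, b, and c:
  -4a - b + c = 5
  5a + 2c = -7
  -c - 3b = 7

Row-reduce the augmented matrix:
R1 ← R1 / (-4).
R2 ← R2 − 5·R1.
R2 ← R2 / (-5/4).
R1 ← R1 − 1/4·R2.
R3 ← R3 + 3·R2.
R3 ← R3 / (-44/5).
R1 ← R1 − 2/5·R3.
R2 ← R2 + 13/5·R3.
Reading off the reduced rows gives a = -1, b = -2, c = -1.

a = -1, b = -2, c = -1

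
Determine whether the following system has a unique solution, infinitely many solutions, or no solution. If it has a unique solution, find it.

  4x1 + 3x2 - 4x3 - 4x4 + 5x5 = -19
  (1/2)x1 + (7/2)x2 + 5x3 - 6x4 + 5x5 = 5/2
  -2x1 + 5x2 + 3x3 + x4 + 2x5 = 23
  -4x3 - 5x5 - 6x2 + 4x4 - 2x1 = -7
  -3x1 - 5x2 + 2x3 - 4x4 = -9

Row-reduce:
R1 ← R1 / (4).
R2 ← R2 − 1/2·R1.
R3 ← R3 + 2·R1.
R4 ← R4 + 2·R1.
R5 ← R5 + 3·R1.
R2 ← R2 / (25/8).
R1 ← R1 − 3/4·R2.
R3 ← R3 − 13/2·R2.
R4 ← R4 + 9/2·R2.
R5 ← R5 + 11/4·R2.
R3 ← R3 / (-261/25).
R1 ← R1 + 58/25·R3.
R2 ← R2 − 44/25·R3.
R4 ← R4 − 48/25·R3.
R5 ← R5 − 96/25·R3.
R4 ← R4 / (-4).
R1 ← R1 + 2·R4.
R3 ← R3 + 1·R4.
R5 ← R5 + 8·R4.
Rank is 4 with 5 unknowns, leaving x5 free.

infinitely many solutions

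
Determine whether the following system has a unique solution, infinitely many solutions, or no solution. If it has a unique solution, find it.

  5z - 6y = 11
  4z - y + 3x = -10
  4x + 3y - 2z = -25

x = -5, y = -1, z = 1

Row-reduce the augmented matrix:
Swap R1 and R2.
R1 ← R1 / (3).
R3 ← R3 − 4·R1.
R2 ← R2 / (-6).
R1 ← R1 + 1/3·R2.
R3 ← R3 − 13/3·R2.
R3 ← R3 / (-67/18).
R1 ← R1 − 19/18·R3.
R2 ← R2 + 5/6·R3.
Reading off the reduced rows gives x = -5, y = -1, z = 1.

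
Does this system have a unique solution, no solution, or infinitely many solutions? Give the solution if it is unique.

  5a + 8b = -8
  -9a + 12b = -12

a = 0, b = -1

Row-reduce the augmented matrix:
R1 ← R1 / (5).
R2 ← R2 + 9·R1.
R2 ← R2 / (132/5).
R1 ← R1 − 8/5·R2.
Reading off the reduced rows gives a = 0, b = -1.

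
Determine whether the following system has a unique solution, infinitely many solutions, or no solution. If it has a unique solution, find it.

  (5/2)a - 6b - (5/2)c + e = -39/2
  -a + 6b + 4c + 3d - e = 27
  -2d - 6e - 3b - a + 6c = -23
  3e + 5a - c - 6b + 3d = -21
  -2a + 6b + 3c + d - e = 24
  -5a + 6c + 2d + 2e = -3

no solution

Row-reduce:
R1 ← R1 / (5/2).
R2 ← R2 + 1·R1.
R3 ← R3 + 1·R1.
R4 ← R4 − 5·R1.
R5 ← R5 + 2·R1.
R6 ← R6 + 5·R1.
R2 ← R2 / (18/5).
R1 ← R1 + 12/5·R2.
R3 ← R3 + 27/5·R2.
R4 ← R4 − 6·R2.
R5 ← R5 − 6/5·R2.
R6 ← R6 + 12·R2.
R3 ← R3 / (19/2).
R1 ← R1 − 1·R3.
R2 ← R2 − 5/6·R3.
R4 ← R4 + 1·R3.
R6 ← R6 − 11·R3.
R4 ← R4 / (-33/19).
R1 ← R1 − 33/19·R4.
R2 ← R2 − 35/57·R4.
R3 ← R3 − 5/19·R4.
R6 ← R6 − 173/19·R4.
Swap R5 and R6.
R5 ← R5 / (542/33).
R1 ← R1 − 2·R5.
R2 ← R2 − 86/99·R5.
R3 ← R3 + 16/33·R5.
R4 ← R4 + 25/33·R5.
Row 6 reduces to 0 = 2, a contradiction. The system is inconsistent.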